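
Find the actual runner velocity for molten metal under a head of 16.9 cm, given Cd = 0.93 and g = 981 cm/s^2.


Formula: v = Cd * sqrt(2 * g * h)  (Torricelli with discharge coefficient)
2*g*h = 2 * 981 * 16.9 = 33157.8 cm^2/s^2
sqrt(33157.8) = 182.09283 cm/s
v = 0.93 * 182.09283 = 169.3463 cm/s

169.3463 cm/s


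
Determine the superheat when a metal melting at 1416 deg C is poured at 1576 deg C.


Formula: Superheat = T_pour - T_melt
Superheat = 1576 - 1416 = 160 deg C

Final answer: 160 deg C


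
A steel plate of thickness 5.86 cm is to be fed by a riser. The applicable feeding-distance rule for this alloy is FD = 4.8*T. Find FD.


Formula: FD = 4.8 * T  (riser feeding-distance rule)
FD = 4.8 * 5.86 cm = 28.1280 cm

Answer: 28.1280 cm


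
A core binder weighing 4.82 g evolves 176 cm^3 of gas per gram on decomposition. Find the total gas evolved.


Formula: V_gas = W_binder * gas_evolution_rate
V = 4.82 g * 176 cm^3/g = 848.3200 cm^3

848.3200 cm^3


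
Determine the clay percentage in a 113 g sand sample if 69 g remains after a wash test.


Formula: Clay% = (W_total - W_washed) / W_total * 100
Clay mass = 113 - 69 = 44 g
Clay% = 44 / 113 * 100 = 38.9381%

Final answer: 38.9381%


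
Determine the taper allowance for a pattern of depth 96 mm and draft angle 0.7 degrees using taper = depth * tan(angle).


Formula: taper = depth * tan(draft_angle)
tan(0.7 deg) = 0.0122179
taper = 96 mm * 0.0122179 = 1.1729 mm

Final answer: 1.1729 mm


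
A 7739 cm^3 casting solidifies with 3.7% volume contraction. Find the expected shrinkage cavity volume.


Formula: V_shrink = V_casting * shrinkage_pct / 100
V_shrink = 7739 cm^3 * 3.7 / 100 = 286.3430 cm^3

286.3430 cm^3


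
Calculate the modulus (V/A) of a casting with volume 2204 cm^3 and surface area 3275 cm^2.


Formula: Casting Modulus M = V / A
M = 2204 cm^3 / 3275 cm^2 = 0.6730 cm

0.6730 cm


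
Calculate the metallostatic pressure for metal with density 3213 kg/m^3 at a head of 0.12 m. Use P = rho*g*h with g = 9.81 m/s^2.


Formula: P = rho * g * h
rho * g = 3213 * 9.81 = 31519.53 N/m^3
P = 31519.53 * 0.12 = 3782.3436 Pa

3782.3436 Pa


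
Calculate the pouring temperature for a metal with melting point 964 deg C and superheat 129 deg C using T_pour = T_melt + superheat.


Formula: T_pour = T_melt + Superheat
T_pour = 964 + 129 = 1093 deg C

1093 deg C


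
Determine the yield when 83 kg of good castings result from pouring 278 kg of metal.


Formula: Casting Yield = (W_good / W_total) * 100
Yield = (83 kg / 278 kg) * 100 = 29.8561%


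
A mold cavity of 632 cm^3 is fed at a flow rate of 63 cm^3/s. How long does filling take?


Formula: t_fill = V_mold / Q_flow
t = 632 cm^3 / 63 cm^3/s = 10.0317 s

10.0317 s


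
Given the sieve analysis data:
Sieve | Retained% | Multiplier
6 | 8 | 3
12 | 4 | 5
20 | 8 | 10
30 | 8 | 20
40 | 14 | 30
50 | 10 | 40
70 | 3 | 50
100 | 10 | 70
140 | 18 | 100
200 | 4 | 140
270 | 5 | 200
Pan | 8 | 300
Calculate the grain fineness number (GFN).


Formula: GFN = sum(pct * multiplier) / sum(pct)
sum(pct * multiplier) = 7714
sum(pct) = 100
GFN = 7714 / 100 = 77.14

Answer: 77.14


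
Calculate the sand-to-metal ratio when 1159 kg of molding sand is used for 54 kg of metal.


Formula: Sand-to-Metal Ratio = W_sand / W_metal
Ratio = 1159 kg / 54 kg = 21.4630

Final answer: 21.4630


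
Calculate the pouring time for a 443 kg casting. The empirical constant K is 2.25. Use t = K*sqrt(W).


Formula: t = K * sqrt(W)
sqrt(W) = sqrt(443) = 21.04757
t = 2.25 * 21.04757 = 47.3570 s

Answer: 47.3570 s


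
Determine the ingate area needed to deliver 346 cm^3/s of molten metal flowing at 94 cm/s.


Formula: A_ingate = Q / v  (continuity equation)
A = 346 cm^3/s / 94 cm/s = 3.6809 cm^2

Answer: 3.6809 cm^2


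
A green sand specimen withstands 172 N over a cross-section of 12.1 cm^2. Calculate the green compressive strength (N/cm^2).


Formula: Compressive Strength = Force / Area
Strength = 172 N / 12.1 cm^2 = 14.2149 N/cm^2

14.2149 N/cm^2


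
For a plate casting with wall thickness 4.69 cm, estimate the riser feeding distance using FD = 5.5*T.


Formula: FD = 5.5 * T  (riser feeding-distance rule)
FD = 5.5 * 4.69 cm = 25.7950 cm

25.7950 cm


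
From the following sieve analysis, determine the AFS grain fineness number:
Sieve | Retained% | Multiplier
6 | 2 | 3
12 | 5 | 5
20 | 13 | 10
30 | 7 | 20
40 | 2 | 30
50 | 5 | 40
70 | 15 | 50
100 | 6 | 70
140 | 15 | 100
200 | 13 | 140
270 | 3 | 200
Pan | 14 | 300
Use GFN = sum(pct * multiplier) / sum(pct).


Formula: GFN = sum(pct * multiplier) / sum(pct)
sum(pct * multiplier) = 9851
sum(pct) = 100
GFN = 9851 / 100 = 98.51

98.51


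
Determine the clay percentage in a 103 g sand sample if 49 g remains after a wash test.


Formula: Clay% = (W_total - W_washed) / W_total * 100
Clay mass = 103 - 49 = 54 g
Clay% = 54 / 103 * 100 = 52.4272%

Final answer: 52.4272%


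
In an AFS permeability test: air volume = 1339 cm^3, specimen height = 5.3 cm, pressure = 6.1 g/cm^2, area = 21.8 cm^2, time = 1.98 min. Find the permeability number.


Formula: Permeability Number P = (V * H) / (p * A * t)
Numerator: V * H = 1339 * 5.3 = 7096.7
Denominator: p * A * t = 6.1 * 21.8 * 1.98 = 263.3004
P = 7096.7 / 263.3004 = 26.9529

Final answer: 26.9529


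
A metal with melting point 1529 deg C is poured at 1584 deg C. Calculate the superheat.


Formula: Superheat = T_pour - T_melt
Superheat = 1584 - 1529 = 55 deg C


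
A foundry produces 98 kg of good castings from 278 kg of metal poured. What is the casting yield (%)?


Formula: Casting Yield = (W_good / W_total) * 100
Yield = (98 kg / 278 kg) * 100 = 35.2518%

Final answer: 35.2518%


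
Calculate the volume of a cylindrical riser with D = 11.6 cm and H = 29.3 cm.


Formula: V = pi * (D/2)^2 * H  (cylinder volume)
Radius = D/2 = 11.6/2 = 5.8 cm
V = pi * 5.8^2 * 29.3 = 3096.5171 cm^3


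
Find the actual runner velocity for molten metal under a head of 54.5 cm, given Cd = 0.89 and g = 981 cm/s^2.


Formula: v = Cd * sqrt(2 * g * h)  (Torricelli with discharge coefficient)
2*g*h = 2 * 981 * 54.5 = 106929.0 cm^2/s^2
sqrt(106929.0) = 327.00000 cm/s
v = 0.89 * 327.00000 = 291.0300 cm/s

Answer: 291.0300 cm/s


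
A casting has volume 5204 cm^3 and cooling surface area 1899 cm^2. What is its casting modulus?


Formula: Casting Modulus M = V / A
M = 5204 cm^3 / 1899 cm^2 = 2.7404 cm

2.7404 cm


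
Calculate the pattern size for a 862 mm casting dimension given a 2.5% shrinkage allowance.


Formula: L_pattern = L_casting * (1 + shrinkage_rate/100)
Shrinkage factor = 1 + 2.5/100 = 1.025
L_pattern = 862 mm * 1.025 = 883.5500 mm

Answer: 883.5500 mm


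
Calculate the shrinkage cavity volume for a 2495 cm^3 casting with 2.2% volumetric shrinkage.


Formula: V_shrink = V_casting * shrinkage_pct / 100
V_shrink = 2495 cm^3 * 2.2 / 100 = 54.8900 cm^3

Final answer: 54.8900 cm^3


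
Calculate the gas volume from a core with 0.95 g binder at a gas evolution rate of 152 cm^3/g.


Formula: V_gas = W_binder * gas_evolution_rate
V = 0.95 g * 152 cm^3/g = 144.4000 cm^3

Answer: 144.4000 cm^3


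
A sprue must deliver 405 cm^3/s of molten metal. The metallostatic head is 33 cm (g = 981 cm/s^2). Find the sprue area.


Formula: v = sqrt(2*g*h), A = Q/v
Velocity: v = sqrt(2 * 981 * 33) = sqrt(64746) = 254.4524 cm/s
Sprue area: A = Q / v = 405 / 254.4524 = 1.5917 cm^2

Final answer: 1.5917 cm^2


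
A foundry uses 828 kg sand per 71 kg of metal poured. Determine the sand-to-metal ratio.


Formula: Sand-to-Metal Ratio = W_sand / W_metal
Ratio = 828 kg / 71 kg = 11.6620

Answer: 11.6620


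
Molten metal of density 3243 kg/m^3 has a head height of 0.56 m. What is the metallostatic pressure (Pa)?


Formula: P = rho * g * h
rho * g = 3243 * 9.81 = 31813.83 N/m^3
P = 31813.83 * 0.56 = 17815.7448 Pa

17815.7448 Pa


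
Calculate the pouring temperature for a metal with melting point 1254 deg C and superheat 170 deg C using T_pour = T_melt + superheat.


Formula: T_pour = T_melt + Superheat
T_pour = 1254 + 170 = 1424 deg C


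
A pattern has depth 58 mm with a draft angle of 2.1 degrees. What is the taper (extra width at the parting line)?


Formula: taper = depth * tan(draft_angle)
tan(2.1 deg) = 0.0366683
taper = 58 mm * 0.0366683 = 2.1268 mm


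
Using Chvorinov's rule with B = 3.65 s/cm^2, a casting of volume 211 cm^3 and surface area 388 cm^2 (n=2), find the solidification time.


Formula: t_s = B * (V/A)^n  (Chvorinov's rule, n=2)
Modulus M = V/A = 211/388 = 0.543814 cm
M^2 = 0.543814^2 = 0.295734 cm^2
t_s = 3.65 * 0.295734 = 1.0794 s


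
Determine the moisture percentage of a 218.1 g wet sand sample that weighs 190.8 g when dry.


Formula: MC = (W_wet - W_dry) / W_wet * 100
Water mass = 218.1 - 190.8 = 27.3 g
MC = 27.3 / 218.1 * 100 = 12.5172%

Final answer: 12.5172%


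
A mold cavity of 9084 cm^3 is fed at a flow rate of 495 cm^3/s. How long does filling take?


Formula: t_fill = V_mold / Q_flow
t = 9084 cm^3 / 495 cm^3/s = 18.3515 s


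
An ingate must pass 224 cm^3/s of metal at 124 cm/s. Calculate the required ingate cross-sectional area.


Formula: A_ingate = Q / v  (continuity equation)
A = 224 cm^3/s / 124 cm/s = 1.8065 cm^2


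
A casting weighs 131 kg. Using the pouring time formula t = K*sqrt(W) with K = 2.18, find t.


Formula: t = K * sqrt(W)
sqrt(W) = sqrt(131) = 11.44552
t = 2.18 * 11.44552 = 24.9512 s

Final answer: 24.9512 s


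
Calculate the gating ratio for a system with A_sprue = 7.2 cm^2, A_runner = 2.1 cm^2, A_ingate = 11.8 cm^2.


Sprue:Runner:Ingate = 1 : 2.1/7.2 : 11.8/7.2 = 1:0.29:1.64

Answer: 1:0.29:1.64


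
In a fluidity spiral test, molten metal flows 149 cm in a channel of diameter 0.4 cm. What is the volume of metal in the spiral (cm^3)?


Formula: V = pi * (d/2)^2 * L  (cylinder volume)
Radius = 0.4/2 = 0.2 cm
V = pi * 0.2^2 * 149 = 18.7239 cm^3

Answer: 18.7239 cm^3


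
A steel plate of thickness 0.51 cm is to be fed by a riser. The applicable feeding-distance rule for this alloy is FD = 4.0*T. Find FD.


Formula: FD = 4.0 * T  (riser feeding-distance rule)
FD = 4.0 * 0.51 cm = 2.0400 cm

Answer: 2.0400 cm


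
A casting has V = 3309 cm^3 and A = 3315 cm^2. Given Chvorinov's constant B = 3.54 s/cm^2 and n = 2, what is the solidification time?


Formula: t_s = B * (V/A)^n  (Chvorinov's rule, n=2)
Modulus M = V/A = 3309/3315 = 0.998190 cm
M^2 = 0.998190^2 = 0.996383 cm^2
t_s = 3.54 * 0.996383 = 3.5272 s

3.5272 s


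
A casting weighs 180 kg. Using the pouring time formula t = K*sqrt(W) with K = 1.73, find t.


Formula: t = K * sqrt(W)
sqrt(W) = sqrt(180) = 13.41641
t = 1.73 * 13.41641 = 23.2104 s


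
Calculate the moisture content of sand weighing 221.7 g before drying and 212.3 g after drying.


Formula: MC = (W_wet - W_dry) / W_wet * 100
Water mass = 221.7 - 212.3 = 9.4 g
MC = 9.4 / 221.7 * 100 = 4.2400%

4.2400%


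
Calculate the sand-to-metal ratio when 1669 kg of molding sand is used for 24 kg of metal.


Formula: Sand-to-Metal Ratio = W_sand / W_metal
Ratio = 1669 kg / 24 kg = 69.5417


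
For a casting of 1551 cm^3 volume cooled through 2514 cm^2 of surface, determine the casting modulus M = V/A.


Formula: Casting Modulus M = V / A
M = 1551 cm^3 / 2514 cm^2 = 0.6169 cm

Answer: 0.6169 cm


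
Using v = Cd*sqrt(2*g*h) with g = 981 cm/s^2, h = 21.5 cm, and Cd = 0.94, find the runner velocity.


Formula: v = Cd * sqrt(2 * g * h)  (Torricelli with discharge coefficient)
2*g*h = 2 * 981 * 21.5 = 42183.0 cm^2/s^2
sqrt(42183.0) = 205.38500 cm/s
v = 0.94 * 205.38500 = 193.0619 cm/s

Final answer: 193.0619 cm/s


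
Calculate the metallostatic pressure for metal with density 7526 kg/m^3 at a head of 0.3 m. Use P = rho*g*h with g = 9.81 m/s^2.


Formula: P = rho * g * h
rho * g = 7526 * 9.81 = 73830.06 N/m^3
P = 73830.06 * 0.3 = 22149.0180 Pa

Final answer: 22149.0180 Pa


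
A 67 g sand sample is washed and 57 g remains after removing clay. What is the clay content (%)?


Formula: Clay% = (W_total - W_washed) / W_total * 100
Clay mass = 67 - 57 = 10 g
Clay% = 10 / 67 * 100 = 14.9254%

Answer: 14.9254%


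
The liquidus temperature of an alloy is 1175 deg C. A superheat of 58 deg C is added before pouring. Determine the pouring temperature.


Formula: T_pour = T_melt + Superheat
T_pour = 1175 + 58 = 1233 deg C

1233 deg C


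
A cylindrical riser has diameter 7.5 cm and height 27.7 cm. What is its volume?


Formula: V = pi * (D/2)^2 * H  (cylinder volume)
Radius = D/2 = 7.5/2 = 3.75 cm
V = pi * 3.75^2 * 27.7 = 1223.7485 cm^3


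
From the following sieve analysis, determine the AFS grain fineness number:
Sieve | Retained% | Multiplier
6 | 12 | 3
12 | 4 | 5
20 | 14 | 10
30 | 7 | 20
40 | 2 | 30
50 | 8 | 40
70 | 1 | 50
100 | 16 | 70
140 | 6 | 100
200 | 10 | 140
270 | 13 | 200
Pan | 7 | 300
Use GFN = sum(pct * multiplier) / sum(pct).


Formula: GFN = sum(pct * multiplier) / sum(pct)
sum(pct * multiplier) = 8586
sum(pct) = 100
GFN = 8586 / 100 = 85.86

Final answer: 85.86


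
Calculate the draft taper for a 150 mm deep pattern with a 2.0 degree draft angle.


Formula: taper = depth * tan(draft_angle)
tan(2.0 deg) = 0.0349208
taper = 150 mm * 0.0349208 = 5.2381 mm

Answer: 5.2381 mm


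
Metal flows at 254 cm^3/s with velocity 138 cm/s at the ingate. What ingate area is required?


Formula: A_ingate = Q / v  (continuity equation)
A = 254 cm^3/s / 138 cm/s = 1.8406 cm^2

Final answer: 1.8406 cm^2


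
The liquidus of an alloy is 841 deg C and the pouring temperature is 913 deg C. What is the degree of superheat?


Formula: Superheat = T_pour - T_melt
Superheat = 913 - 841 = 72 deg C

72 deg C


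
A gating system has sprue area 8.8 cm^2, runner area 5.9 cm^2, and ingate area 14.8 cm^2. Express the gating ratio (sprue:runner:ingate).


Sprue:Runner:Ingate = 1 : 5.9/8.8 : 14.8/8.8 = 1:0.67:1.68

Answer: 1:0.67:1.68


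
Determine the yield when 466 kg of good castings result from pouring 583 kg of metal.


Formula: Casting Yield = (W_good / W_total) * 100
Yield = (466 kg / 583 kg) * 100 = 79.9314%


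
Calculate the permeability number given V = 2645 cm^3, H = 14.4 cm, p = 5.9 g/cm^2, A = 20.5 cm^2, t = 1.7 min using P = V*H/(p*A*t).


Formula: Permeability Number P = (V * H) / (p * A * t)
Numerator: V * H = 2645 * 14.4 = 38088.0
Denominator: p * A * t = 5.9 * 20.5 * 1.7 = 205.615
P = 38088.0 / 205.615 = 185.2394

Final answer: 185.2394


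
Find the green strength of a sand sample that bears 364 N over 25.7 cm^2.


Formula: Compressive Strength = Force / Area
Strength = 364 N / 25.7 cm^2 = 14.1634 N/cm^2

Final answer: 14.1634 N/cm^2


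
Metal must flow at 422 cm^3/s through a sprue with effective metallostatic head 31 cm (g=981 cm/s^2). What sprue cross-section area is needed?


Formula: v = sqrt(2*g*h), A = Q/v
Velocity: v = sqrt(2 * 981 * 31) = sqrt(60822) = 246.6212 cm/s
Sprue area: A = Q / v = 422 / 246.6212 = 1.7111 cm^2


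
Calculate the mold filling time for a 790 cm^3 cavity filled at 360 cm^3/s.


Formula: t_fill = V_mold / Q_flow
t = 790 cm^3 / 360 cm^3/s = 2.1944 s

Answer: 2.1944 s


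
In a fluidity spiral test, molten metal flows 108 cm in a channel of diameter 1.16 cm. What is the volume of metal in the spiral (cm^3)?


Formula: V = pi * (d/2)^2 * L  (cylinder volume)
Radius = 1.16/2 = 0.58 cm
V = pi * 0.58^2 * 108 = 114.1378 cm^3


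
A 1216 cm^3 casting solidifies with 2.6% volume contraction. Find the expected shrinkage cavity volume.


Formula: V_shrink = V_casting * shrinkage_pct / 100
V_shrink = 1216 cm^3 * 2.6 / 100 = 31.6160 cm^3

Final answer: 31.6160 cm^3


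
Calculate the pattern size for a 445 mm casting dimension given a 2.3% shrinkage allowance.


Formula: L_pattern = L_casting * (1 + shrinkage_rate/100)
Shrinkage factor = 1 + 2.3/100 = 1.023
L_pattern = 445 mm * 1.023 = 455.2350 mm

455.2350 mm


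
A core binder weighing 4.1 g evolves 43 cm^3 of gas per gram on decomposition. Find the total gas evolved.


Formula: V_gas = W_binder * gas_evolution_rate
V = 4.1 g * 43 cm^3/g = 176.3000 cm^3

176.3000 cm^3


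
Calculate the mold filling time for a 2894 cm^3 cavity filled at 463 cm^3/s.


Formula: t_fill = V_mold / Q_flow
t = 2894 cm^3 / 463 cm^3/s = 6.2505 s

6.2505 s


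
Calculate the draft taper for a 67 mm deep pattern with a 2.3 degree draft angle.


Formula: taper = depth * tan(draft_angle)
tan(2.3 deg) = 0.0401641
taper = 67 mm * 0.0401641 = 2.6910 mm


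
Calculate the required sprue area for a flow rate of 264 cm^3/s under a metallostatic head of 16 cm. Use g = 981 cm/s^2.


Formula: v = sqrt(2*g*h), A = Q/v
Velocity: v = sqrt(2 * 981 * 16) = sqrt(31392) = 177.1779 cm/s
Sprue area: A = Q / v = 264 / 177.1779 = 1.4900 cm^2


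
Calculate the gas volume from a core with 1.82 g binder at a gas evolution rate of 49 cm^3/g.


Formula: V_gas = W_binder * gas_evolution_rate
V = 1.82 g * 49 cm^3/g = 89.1800 cm^3


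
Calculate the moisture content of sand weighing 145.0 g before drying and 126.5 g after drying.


Formula: MC = (W_wet - W_dry) / W_wet * 100
Water mass = 145.0 - 126.5 = 18.5 g
MC = 18.5 / 145.0 * 100 = 12.7586%

Final answer: 12.7586%


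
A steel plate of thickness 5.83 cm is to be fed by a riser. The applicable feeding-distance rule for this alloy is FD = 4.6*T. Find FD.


Formula: FD = 4.6 * T  (riser feeding-distance rule)
FD = 4.6 * 5.83 cm = 26.8180 cm

Final answer: 26.8180 cm


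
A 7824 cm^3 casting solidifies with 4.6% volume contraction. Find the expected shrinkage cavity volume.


Formula: V_shrink = V_casting * shrinkage_pct / 100
V_shrink = 7824 cm^3 * 4.6 / 100 = 359.9040 cm^3

Final answer: 359.9040 cm^3


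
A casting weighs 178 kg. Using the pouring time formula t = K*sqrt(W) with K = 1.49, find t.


Formula: t = K * sqrt(W)
sqrt(W) = sqrt(178) = 13.34166
t = 1.49 * 13.34166 = 19.8791 s

19.8791 s


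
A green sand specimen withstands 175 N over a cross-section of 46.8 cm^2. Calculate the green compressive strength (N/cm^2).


Formula: Compressive Strength = Force / Area
Strength = 175 N / 46.8 cm^2 = 3.7393 N/cm^2

Final answer: 3.7393 N/cm^2


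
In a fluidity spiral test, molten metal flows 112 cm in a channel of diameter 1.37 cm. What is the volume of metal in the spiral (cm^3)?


Formula: V = pi * (d/2)^2 * L  (cylinder volume)
Radius = 1.37/2 = 0.685 cm
V = pi * 0.685^2 * 112 = 165.1007 cm^3


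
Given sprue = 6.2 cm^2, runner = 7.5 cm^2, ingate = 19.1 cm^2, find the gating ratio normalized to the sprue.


Sprue:Runner:Ingate = 1 : 7.5/6.2 : 19.1/6.2 = 1:1.21:3.08

1:1.21:3.08


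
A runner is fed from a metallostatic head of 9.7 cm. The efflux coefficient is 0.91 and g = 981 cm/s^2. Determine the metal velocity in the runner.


Formula: v = Cd * sqrt(2 * g * h)  (Torricelli with discharge coefficient)
2*g*h = 2 * 981 * 9.7 = 19031.4 cm^2/s^2
sqrt(19031.4) = 137.95434 cm/s
v = 0.91 * 137.95434 = 125.5384 cm/s

Answer: 125.5384 cm/s


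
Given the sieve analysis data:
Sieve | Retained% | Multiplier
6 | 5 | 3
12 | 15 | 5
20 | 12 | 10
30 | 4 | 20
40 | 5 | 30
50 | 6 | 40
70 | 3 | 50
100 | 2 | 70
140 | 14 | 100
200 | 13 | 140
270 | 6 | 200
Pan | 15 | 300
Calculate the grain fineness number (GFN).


Formula: GFN = sum(pct * multiplier) / sum(pct)
sum(pct * multiplier) = 9890
sum(pct) = 100
GFN = 9890 / 100 = 98.90

Answer: 98.90


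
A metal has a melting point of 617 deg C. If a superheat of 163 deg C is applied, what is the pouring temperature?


Formula: T_pour = T_melt + Superheat
T_pour = 617 + 163 = 780 deg C


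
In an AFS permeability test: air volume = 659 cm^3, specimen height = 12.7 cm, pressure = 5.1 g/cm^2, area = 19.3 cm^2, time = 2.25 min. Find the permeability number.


Formula: Permeability Number P = (V * H) / (p * A * t)
Numerator: V * H = 659 * 12.7 = 8369.3
Denominator: p * A * t = 5.1 * 19.3 * 2.25 = 221.4675
P = 8369.3 / 221.4675 = 37.7902

Answer: 37.7902


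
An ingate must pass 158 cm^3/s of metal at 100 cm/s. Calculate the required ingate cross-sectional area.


Formula: A_ingate = Q / v  (continuity equation)
A = 158 cm^3/s / 100 cm/s = 1.5800 cm^2

1.5800 cm^2


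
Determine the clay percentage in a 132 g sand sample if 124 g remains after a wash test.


Formula: Clay% = (W_total - W_washed) / W_total * 100
Clay mass = 132 - 124 = 8 g
Clay% = 8 / 132 * 100 = 6.0606%

6.0606%


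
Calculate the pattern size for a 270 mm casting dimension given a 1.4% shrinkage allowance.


Formula: L_pattern = L_casting * (1 + shrinkage_rate/100)
Shrinkage factor = 1 + 1.4/100 = 1.014
L_pattern = 270 mm * 1.014 = 273.7800 mm

Final answer: 273.7800 mm


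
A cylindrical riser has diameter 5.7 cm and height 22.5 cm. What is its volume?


Formula: V = pi * (D/2)^2 * H  (cylinder volume)
Radius = D/2 = 5.7/2 = 2.85 cm
V = pi * 2.85^2 * 22.5 = 574.1457 cm^3

Answer: 574.1457 cm^3


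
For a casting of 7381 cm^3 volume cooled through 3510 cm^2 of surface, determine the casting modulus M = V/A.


Formula: Casting Modulus M = V / A
M = 7381 cm^3 / 3510 cm^2 = 2.1028 cm

Final answer: 2.1028 cm


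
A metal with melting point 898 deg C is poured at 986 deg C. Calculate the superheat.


Formula: Superheat = T_pour - T_melt
Superheat = 986 - 898 = 88 deg C

Final answer: 88 deg C


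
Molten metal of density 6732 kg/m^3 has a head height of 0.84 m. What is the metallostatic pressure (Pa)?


Formula: P = rho * g * h
rho * g = 6732 * 9.81 = 66040.92 N/m^3
P = 66040.92 * 0.84 = 55474.3728 Pa

Answer: 55474.3728 Pa


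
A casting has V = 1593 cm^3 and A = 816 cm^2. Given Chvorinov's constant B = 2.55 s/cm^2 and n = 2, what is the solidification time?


Formula: t_s = B * (V/A)^n  (Chvorinov's rule, n=2)
Modulus M = V/A = 1593/816 = 1.952206 cm
M^2 = 1.952206^2 = 3.811108 cm^2
t_s = 2.55 * 3.811108 = 9.7183 s

9.7183 s


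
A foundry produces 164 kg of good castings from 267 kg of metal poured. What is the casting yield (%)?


Formula: Casting Yield = (W_good / W_total) * 100
Yield = (164 kg / 267 kg) * 100 = 61.4232%

Final answer: 61.4232%


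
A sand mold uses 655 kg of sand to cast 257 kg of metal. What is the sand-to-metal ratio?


Formula: Sand-to-Metal Ratio = W_sand / W_metal
Ratio = 655 kg / 257 kg = 2.5486


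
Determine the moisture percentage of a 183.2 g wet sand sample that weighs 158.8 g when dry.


Formula: MC = (W_wet - W_dry) / W_wet * 100
Water mass = 183.2 - 158.8 = 24.4 g
MC = 24.4 / 183.2 * 100 = 13.3188%

13.3188%


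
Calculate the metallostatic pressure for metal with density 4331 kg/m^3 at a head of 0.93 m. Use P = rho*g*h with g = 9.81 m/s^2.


Formula: P = rho * g * h
rho * g = 4331 * 9.81 = 42487.11 N/m^3
P = 42487.11 * 0.93 = 39513.0123 Pa

Answer: 39513.0123 Pa


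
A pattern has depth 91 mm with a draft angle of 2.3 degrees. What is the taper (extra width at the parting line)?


Formula: taper = depth * tan(draft_angle)
tan(2.3 deg) = 0.0401641
taper = 91 mm * 0.0401641 = 3.6549 mm

Final answer: 3.6549 mm


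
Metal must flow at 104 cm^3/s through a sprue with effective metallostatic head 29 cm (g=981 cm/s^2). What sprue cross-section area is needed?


Formula: v = sqrt(2*g*h), A = Q/v
Velocity: v = sqrt(2 * 981 * 29) = sqrt(56898) = 238.5330 cm/s
Sprue area: A = Q / v = 104 / 238.5330 = 0.4360 cm^2

Final answer: 0.4360 cm^2


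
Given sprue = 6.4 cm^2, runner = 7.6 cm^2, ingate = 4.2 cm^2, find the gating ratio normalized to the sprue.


Sprue:Runner:Ingate = 1 : 7.6/6.4 : 4.2/6.4 = 1:1.19:0.66

Answer: 1:1.19:0.66


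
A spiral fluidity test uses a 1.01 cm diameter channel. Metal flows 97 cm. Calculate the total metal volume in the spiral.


Formula: V = pi * (d/2)^2 * L  (cylinder volume)
Radius = 1.01/2 = 0.505 cm
V = pi * 0.505^2 * 97 = 77.7149 cm^3

77.7149 cm^3


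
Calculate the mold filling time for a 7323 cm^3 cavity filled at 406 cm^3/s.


Formula: t_fill = V_mold / Q_flow
t = 7323 cm^3 / 406 cm^3/s = 18.0369 s

Answer: 18.0369 s


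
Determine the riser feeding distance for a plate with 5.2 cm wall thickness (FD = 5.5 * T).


Formula: FD = 5.5 * T  (riser feeding-distance rule)
FD = 5.5 * 5.2 cm = 28.6000 cm

28.6000 cm


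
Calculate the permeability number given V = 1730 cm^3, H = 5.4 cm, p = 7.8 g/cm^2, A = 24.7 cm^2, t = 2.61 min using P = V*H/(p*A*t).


Formula: Permeability Number P = (V * H) / (p * A * t)
Numerator: V * H = 1730 * 5.4 = 9342.0
Denominator: p * A * t = 7.8 * 24.7 * 2.61 = 502.8426
P = 9342.0 / 502.8426 = 18.5784

18.5784


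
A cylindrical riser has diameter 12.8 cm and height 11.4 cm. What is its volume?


Formula: V = pi * (D/2)^2 * H  (cylinder volume)
Radius = D/2 = 12.8/2 = 6.4 cm
V = pi * 6.4^2 * 11.4 = 1466.9478 cm^3

Final answer: 1466.9478 cm^3


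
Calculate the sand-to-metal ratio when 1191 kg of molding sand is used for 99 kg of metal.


Formula: Sand-to-Metal Ratio = W_sand / W_metal
Ratio = 1191 kg / 99 kg = 12.0303


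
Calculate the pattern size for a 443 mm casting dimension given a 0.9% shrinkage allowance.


Formula: L_pattern = L_casting * (1 + shrinkage_rate/100)
Shrinkage factor = 1 + 0.9/100 = 1.009
L_pattern = 443 mm * 1.009 = 446.9870 mm


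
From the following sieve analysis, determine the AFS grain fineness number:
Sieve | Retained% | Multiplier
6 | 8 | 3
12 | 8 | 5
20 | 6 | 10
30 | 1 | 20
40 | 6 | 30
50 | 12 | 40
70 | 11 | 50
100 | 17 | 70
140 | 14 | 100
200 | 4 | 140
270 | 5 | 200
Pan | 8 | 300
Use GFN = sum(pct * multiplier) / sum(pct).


Formula: GFN = sum(pct * multiplier) / sum(pct)
sum(pct * multiplier) = 7904
sum(pct) = 100
GFN = 7904 / 100 = 79.04

79.04


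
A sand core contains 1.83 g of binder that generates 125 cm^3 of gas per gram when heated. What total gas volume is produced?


Formula: V_gas = W_binder * gas_evolution_rate
V = 1.83 g * 125 cm^3/g = 228.7500 cm^3

Final answer: 228.7500 cm^3


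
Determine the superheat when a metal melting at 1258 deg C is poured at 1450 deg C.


Formula: Superheat = T_pour - T_melt
Superheat = 1450 - 1258 = 192 deg C

192 deg C


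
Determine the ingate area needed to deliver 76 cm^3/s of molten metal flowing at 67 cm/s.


Formula: A_ingate = Q / v  (continuity equation)
A = 76 cm^3/s / 67 cm/s = 1.1343 cm^2


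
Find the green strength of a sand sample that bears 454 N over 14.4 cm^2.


Formula: Compressive Strength = Force / Area
Strength = 454 N / 14.4 cm^2 = 31.5278 N/cm^2

Answer: 31.5278 N/cm^2


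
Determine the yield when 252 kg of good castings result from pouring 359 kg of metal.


Formula: Casting Yield = (W_good / W_total) * 100
Yield = (252 kg / 359 kg) * 100 = 70.1950%

Final answer: 70.1950%


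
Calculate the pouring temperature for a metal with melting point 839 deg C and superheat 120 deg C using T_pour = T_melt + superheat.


Formula: T_pour = T_melt + Superheat
T_pour = 839 + 120 = 959 deg C

Answer: 959 deg C


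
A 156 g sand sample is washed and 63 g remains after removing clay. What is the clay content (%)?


Formula: Clay% = (W_total - W_washed) / W_total * 100
Clay mass = 156 - 63 = 93 g
Clay% = 93 / 156 * 100 = 59.6154%


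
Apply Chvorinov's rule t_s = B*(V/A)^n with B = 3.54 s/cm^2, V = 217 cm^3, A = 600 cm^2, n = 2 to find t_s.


Formula: t_s = B * (V/A)^n  (Chvorinov's rule, n=2)
Modulus M = V/A = 217/600 = 0.361667 cm
M^2 = 0.361667^2 = 0.130803 cm^2
t_s = 3.54 * 0.130803 = 0.4630 s

0.4630 s


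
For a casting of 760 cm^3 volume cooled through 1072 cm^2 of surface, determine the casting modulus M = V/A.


Formula: Casting Modulus M = V / A
M = 760 cm^3 / 1072 cm^2 = 0.7090 cm

Answer: 0.7090 cm


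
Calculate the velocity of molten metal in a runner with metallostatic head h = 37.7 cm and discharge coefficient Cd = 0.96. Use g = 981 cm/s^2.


Formula: v = Cd * sqrt(2 * g * h)  (Torricelli with discharge coefficient)
2*g*h = 2 * 981 * 37.7 = 73967.4 cm^2/s^2
sqrt(73967.4) = 271.96948 cm/s
v = 0.96 * 271.96948 = 261.0907 cm/s

Answer: 261.0907 cm/s


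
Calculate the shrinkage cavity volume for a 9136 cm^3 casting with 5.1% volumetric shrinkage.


Formula: V_shrink = V_casting * shrinkage_pct / 100
V_shrink = 9136 cm^3 * 5.1 / 100 = 465.9360 cm^3

465.9360 cm^3


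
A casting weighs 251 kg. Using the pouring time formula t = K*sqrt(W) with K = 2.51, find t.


Formula: t = K * sqrt(W)
sqrt(W) = sqrt(251) = 15.84298
t = 2.51 * 15.84298 = 39.7659 s

Final answer: 39.7659 s


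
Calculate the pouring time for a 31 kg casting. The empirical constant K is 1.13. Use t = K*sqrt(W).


Formula: t = K * sqrt(W)
sqrt(W) = sqrt(31) = 5.56776
t = 1.13 * 5.56776 = 6.2916 s


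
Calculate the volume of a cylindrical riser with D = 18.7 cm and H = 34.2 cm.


Formula: V = pi * (D/2)^2 * H  (cylinder volume)
Radius = D/2 = 18.7/2 = 9.35 cm
V = pi * 9.35^2 * 34.2 = 9392.8892 cm^3


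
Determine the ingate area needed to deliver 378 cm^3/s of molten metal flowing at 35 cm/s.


Formula: A_ingate = Q / v  (continuity equation)
A = 378 cm^3/s / 35 cm/s = 10.8000 cm^2

Final answer: 10.8000 cm^2


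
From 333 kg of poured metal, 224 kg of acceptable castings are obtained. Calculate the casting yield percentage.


Formula: Casting Yield = (W_good / W_total) * 100
Yield = (224 kg / 333 kg) * 100 = 67.2673%

Final answer: 67.2673%


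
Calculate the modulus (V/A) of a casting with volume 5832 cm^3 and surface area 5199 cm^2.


Formula: Casting Modulus M = V / A
M = 5832 cm^3 / 5199 cm^2 = 1.1218 cm

Final answer: 1.1218 cm


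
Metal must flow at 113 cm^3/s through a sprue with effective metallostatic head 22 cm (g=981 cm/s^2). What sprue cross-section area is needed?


Formula: v = sqrt(2*g*h), A = Q/v
Velocity: v = sqrt(2 * 981 * 22) = sqrt(43164) = 207.7595 cm/s
Sprue area: A = Q / v = 113 / 207.7595 = 0.5439 cm^2

Answer: 0.5439 cm^2


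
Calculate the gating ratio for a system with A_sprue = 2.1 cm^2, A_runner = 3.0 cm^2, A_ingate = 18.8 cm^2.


Sprue:Runner:Ingate = 1 : 3.0/2.1 : 18.8/2.1 = 1:1.43:8.95

Final answer: 1:1.43:8.95


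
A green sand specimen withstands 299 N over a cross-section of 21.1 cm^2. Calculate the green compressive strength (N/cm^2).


Formula: Compressive Strength = Force / Area
Strength = 299 N / 21.1 cm^2 = 14.1706 N/cm^2

Answer: 14.1706 N/cm^2


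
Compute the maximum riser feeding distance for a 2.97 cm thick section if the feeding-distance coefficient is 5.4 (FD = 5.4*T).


Formula: FD = 5.4 * T  (riser feeding-distance rule)
FD = 5.4 * 2.97 cm = 16.0380 cm

16.0380 cm


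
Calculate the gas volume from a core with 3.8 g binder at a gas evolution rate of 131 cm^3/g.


Formula: V_gas = W_binder * gas_evolution_rate
V = 3.8 g * 131 cm^3/g = 497.8000 cm^3

497.8000 cm^3


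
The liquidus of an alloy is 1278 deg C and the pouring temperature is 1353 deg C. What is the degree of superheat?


Formula: Superheat = T_pour - T_melt
Superheat = 1353 - 1278 = 75 deg C

Final answer: 75 deg C


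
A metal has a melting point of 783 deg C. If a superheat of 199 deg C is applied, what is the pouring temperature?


Formula: T_pour = T_melt + Superheat
T_pour = 783 + 199 = 982 deg C

Answer: 982 deg C


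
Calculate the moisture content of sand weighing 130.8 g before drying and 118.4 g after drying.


Formula: MC = (W_wet - W_dry) / W_wet * 100
Water mass = 130.8 - 118.4 = 12.4 g
MC = 12.4 / 130.8 * 100 = 9.4801%

Answer: 9.4801%


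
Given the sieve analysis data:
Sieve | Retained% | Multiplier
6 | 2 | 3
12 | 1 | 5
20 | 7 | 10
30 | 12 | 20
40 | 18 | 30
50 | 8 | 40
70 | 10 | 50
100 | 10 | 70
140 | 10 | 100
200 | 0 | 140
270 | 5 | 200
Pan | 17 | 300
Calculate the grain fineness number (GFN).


Formula: GFN = sum(pct * multiplier) / sum(pct)
sum(pct * multiplier) = 9481
sum(pct) = 100
GFN = 9481 / 100 = 94.81

Answer: 94.81


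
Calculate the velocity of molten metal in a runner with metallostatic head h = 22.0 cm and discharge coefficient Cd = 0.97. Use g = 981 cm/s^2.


Formula: v = Cd * sqrt(2 * g * h)  (Torricelli with discharge coefficient)
2*g*h = 2 * 981 * 22.0 = 43164.0 cm^2/s^2
sqrt(43164.0) = 207.75948 cm/s
v = 0.97 * 207.75948 = 201.5267 cm/s


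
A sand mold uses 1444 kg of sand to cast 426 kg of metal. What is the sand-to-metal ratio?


Formula: Sand-to-Metal Ratio = W_sand / W_metal
Ratio = 1444 kg / 426 kg = 3.3897

Final answer: 3.3897


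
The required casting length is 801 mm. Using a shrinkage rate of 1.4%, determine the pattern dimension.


Formula: L_pattern = L_casting * (1 + shrinkage_rate/100)
Shrinkage factor = 1 + 1.4/100 = 1.014
L_pattern = 801 mm * 1.014 = 812.2140 mm

Answer: 812.2140 mm


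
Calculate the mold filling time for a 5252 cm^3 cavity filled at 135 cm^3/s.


Formula: t_fill = V_mold / Q_flow
t = 5252 cm^3 / 135 cm^3/s = 38.9037 s

38.9037 s


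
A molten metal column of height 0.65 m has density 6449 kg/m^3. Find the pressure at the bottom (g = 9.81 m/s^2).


Formula: P = rho * g * h
rho * g = 6449 * 9.81 = 63264.69 N/m^3
P = 63264.69 * 0.65 = 41122.0485 Pa

Answer: 41122.0485 Pa


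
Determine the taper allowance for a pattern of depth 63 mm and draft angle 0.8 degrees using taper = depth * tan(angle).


Formula: taper = depth * tan(draft_angle)
tan(0.8 deg) = 0.0139635
taper = 63 mm * 0.0139635 = 0.8797 mm

Final answer: 0.8797 mm


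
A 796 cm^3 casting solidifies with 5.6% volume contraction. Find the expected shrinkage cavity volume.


Formula: V_shrink = V_casting * shrinkage_pct / 100
V_shrink = 796 cm^3 * 5.6 / 100 = 44.5760 cm^3

Answer: 44.5760 cm^3


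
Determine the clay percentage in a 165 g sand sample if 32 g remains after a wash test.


Formula: Clay% = (W_total - W_washed) / W_total * 100
Clay mass = 165 - 32 = 133 g
Clay% = 133 / 165 * 100 = 80.6061%


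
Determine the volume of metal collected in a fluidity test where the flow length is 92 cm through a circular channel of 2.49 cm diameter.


Formula: V = pi * (d/2)^2 * L  (cylinder volume)
Radius = 2.49/2 = 1.245 cm
V = pi * 1.245^2 * 92 = 447.9983 cm^3


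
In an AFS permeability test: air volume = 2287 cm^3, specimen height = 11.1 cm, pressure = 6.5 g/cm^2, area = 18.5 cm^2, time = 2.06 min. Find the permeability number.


Formula: Permeability Number P = (V * H) / (p * A * t)
Numerator: V * H = 2287 * 11.1 = 25385.7
Denominator: p * A * t = 6.5 * 18.5 * 2.06 = 247.715
P = 25385.7 / 247.715 = 102.4795

Final answer: 102.4795


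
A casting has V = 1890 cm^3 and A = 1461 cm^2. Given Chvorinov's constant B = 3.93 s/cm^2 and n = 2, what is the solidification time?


Formula: t_s = B * (V/A)^n  (Chvorinov's rule, n=2)
Modulus M = V/A = 1890/1461 = 1.293634 cm
M^2 = 1.293634^2 = 1.673489 cm^2
t_s = 3.93 * 1.673489 = 6.5768 s

Final answer: 6.5768 s


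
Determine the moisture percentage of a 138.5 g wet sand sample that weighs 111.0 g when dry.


Formula: MC = (W_wet - W_dry) / W_wet * 100
Water mass = 138.5 - 111.0 = 27.5 g
MC = 27.5 / 138.5 * 100 = 19.8556%

Answer: 19.8556%


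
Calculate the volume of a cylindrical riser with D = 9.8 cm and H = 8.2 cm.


Formula: V = pi * (D/2)^2 * H  (cylinder volume)
Radius = D/2 = 9.8/2 = 4.9 cm
V = pi * 4.9^2 * 8.2 = 618.5230 cm^3

Final answer: 618.5230 cm^3


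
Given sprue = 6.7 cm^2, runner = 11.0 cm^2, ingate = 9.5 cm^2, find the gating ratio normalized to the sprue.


Sprue:Runner:Ingate = 1 : 11.0/6.7 : 9.5/6.7 = 1:1.64:1.42

Final answer: 1:1.64:1.42


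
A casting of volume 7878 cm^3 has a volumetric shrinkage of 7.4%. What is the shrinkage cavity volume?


Formula: V_shrink = V_casting * shrinkage_pct / 100
V_shrink = 7878 cm^3 * 7.4 / 100 = 582.9720 cm^3


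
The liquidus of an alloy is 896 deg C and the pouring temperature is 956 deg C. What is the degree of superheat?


Formula: Superheat = T_pour - T_melt
Superheat = 956 - 896 = 60 deg C

Answer: 60 deg C


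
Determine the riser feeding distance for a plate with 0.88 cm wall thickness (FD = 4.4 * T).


Formula: FD = 4.4 * T  (riser feeding-distance rule)
FD = 4.4 * 0.88 cm = 3.8720 cm

Final answer: 3.8720 cm


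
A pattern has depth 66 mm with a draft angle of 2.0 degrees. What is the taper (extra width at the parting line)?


Formula: taper = depth * tan(draft_angle)
tan(2.0 deg) = 0.0349208
taper = 66 mm * 0.0349208 = 2.3048 mm

Final answer: 2.3048 mm


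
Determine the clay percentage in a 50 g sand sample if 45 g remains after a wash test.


Formula: Clay% = (W_total - W_washed) / W_total * 100
Clay mass = 50 - 45 = 5 g
Clay% = 5 / 50 * 100 = 10.0000%

Final answer: 10.0000%


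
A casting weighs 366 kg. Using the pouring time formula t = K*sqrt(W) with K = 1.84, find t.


Formula: t = K * sqrt(W)
sqrt(W) = sqrt(366) = 19.13113
t = 1.84 * 19.13113 = 35.2013 s


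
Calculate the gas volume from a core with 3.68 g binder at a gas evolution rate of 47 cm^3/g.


Formula: V_gas = W_binder * gas_evolution_rate
V = 3.68 g * 47 cm^3/g = 172.9600 cm^3

172.9600 cm^3


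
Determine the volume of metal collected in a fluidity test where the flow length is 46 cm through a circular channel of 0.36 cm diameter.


Formula: V = pi * (d/2)^2 * L  (cylinder volume)
Radius = 0.36/2 = 0.18 cm
V = pi * 0.18^2 * 46 = 4.6822 cm^3

Final answer: 4.6822 cm^3


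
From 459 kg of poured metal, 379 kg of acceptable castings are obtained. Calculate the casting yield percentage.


Formula: Casting Yield = (W_good / W_total) * 100
Yield = (379 kg / 459 kg) * 100 = 82.5708%

Final answer: 82.5708%


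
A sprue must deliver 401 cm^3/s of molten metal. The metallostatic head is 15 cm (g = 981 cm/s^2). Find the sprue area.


Formula: v = sqrt(2*g*h), A = Q/v
Velocity: v = sqrt(2 * 981 * 15) = sqrt(29430) = 171.5517 cm/s
Sprue area: A = Q / v = 401 / 171.5517 = 2.3375 cm^2

Answer: 2.3375 cm^2


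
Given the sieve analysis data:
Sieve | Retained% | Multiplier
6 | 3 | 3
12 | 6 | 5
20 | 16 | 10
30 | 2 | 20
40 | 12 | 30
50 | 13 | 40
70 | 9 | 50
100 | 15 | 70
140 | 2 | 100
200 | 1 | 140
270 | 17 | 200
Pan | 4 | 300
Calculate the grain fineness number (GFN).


Formula: GFN = sum(pct * multiplier) / sum(pct)
sum(pct * multiplier) = 7559
sum(pct) = 100
GFN = 7559 / 100 = 75.59


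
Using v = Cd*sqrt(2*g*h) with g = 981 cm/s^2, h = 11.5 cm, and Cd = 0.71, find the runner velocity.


Formula: v = Cd * sqrt(2 * g * h)  (Torricelli with discharge coefficient)
2*g*h = 2 * 981 * 11.5 = 22563.0 cm^2/s^2
sqrt(22563.0) = 150.20985 cm/s
v = 0.71 * 150.20985 = 106.6490 cm/s

Final answer: 106.6490 cm/s


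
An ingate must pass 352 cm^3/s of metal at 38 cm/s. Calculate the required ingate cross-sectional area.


Formula: A_ingate = Q / v  (continuity equation)
A = 352 cm^3/s / 38 cm/s = 9.2632 cm^2


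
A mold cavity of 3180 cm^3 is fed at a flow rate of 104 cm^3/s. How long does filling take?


Formula: t_fill = V_mold / Q_flow
t = 3180 cm^3 / 104 cm^3/s = 30.5769 s


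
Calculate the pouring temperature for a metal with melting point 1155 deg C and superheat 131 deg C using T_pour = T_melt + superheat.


Formula: T_pour = T_melt + Superheat
T_pour = 1155 + 131 = 1286 deg C

Final answer: 1286 deg C


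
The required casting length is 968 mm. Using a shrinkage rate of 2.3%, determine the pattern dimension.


Formula: L_pattern = L_casting * (1 + shrinkage_rate/100)
Shrinkage factor = 1 + 2.3/100 = 1.023
L_pattern = 968 mm * 1.023 = 990.2640 mm

Answer: 990.2640 mm


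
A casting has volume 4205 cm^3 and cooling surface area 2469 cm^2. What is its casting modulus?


Formula: Casting Modulus M = V / A
M = 4205 cm^3 / 2469 cm^2 = 1.7031 cm

Final answer: 1.7031 cm
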